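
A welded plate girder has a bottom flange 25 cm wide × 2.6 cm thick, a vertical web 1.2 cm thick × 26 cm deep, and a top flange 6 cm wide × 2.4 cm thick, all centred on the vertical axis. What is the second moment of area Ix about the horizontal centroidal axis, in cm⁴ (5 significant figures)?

Ix ≈ 1.3244 × 10⁴ cm⁴

Treat the section as a set of non-overlapping primitives; coordinates are from the bounding-box lower-left.
Bottom plate: 25 × 2.6, A = 65 cm², y = 1.3 cm, Ī = 36.61667 cm⁴.
Web plate: 1.2 × 26, A = 31.2 cm², y = 15.6 cm, Ī = 1757.6 cm⁴.
Top plate: 6 × 2.4, A = 14.4 cm², y = 29.8 cm, Ī = 6.912 cm⁴.
Centroid: ȳ = ΣA·y / ΣA = 9.044665 cm.
Transfer each piece to the horizontal centroidal axis using Ī + A·d² with d = y − 9.044665:
  bottom plate: d = -7.744665 cm → contributes +3935.306 cm⁴
  web plate: d = 6.555335 cm → contributes +3098.339 cm⁴
  top plate: d = 20.75533 cm → contributes +6210.2 cm⁴
Total I = 13243.85 cm⁴.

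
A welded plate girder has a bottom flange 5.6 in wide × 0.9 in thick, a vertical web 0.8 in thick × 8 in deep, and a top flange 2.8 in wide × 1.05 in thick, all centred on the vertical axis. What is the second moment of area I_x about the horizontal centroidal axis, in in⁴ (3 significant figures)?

Treat the section as a set of non-overlapping primitives; coordinates are from the bounding-box lower-left.
Bottom plate: 5.6 × 0.9, A = 5.04 in², y = 0.45 in, Ī = 0.3402 in⁴.
Web plate: 0.8 × 8, A = 6.4 in², y = 4.9 in, Ī = 34.133 in⁴.
Top plate: 2.8 × 1.05, A = 2.94 in², y = 9.425 in, Ī = 0.27011 in⁴.
Centroid: ȳ = ΣA·y / ΣA = 4.2655 in.
Transfer each piece to the horizontal centroidal axis using Ī + A·d² with d = y − 4.2655:
  bottom plate: d = -3.8155 in → contributes +73.712 in⁴
  web plate: d = 0.63453 in → contributes +36.71 in⁴
  top plate: d = 5.1595 in → contributes +78.535 in⁴
Total I = 188.96 in⁴.

I_x ≈ 189 in⁴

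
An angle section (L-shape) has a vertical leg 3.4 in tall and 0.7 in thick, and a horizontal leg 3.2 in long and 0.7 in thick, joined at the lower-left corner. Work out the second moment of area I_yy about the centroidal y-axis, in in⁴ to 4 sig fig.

Split into non-overlapping primitives; take the origin at the lower-left of the bounding box.
Vertical leg: 0.7 × 3.4, A = 2.38 in², x = 0.35 in, Ī = 0.0971833 in⁴.
Horizontal leg (remainder): 2.5 × 0.7, A = 1.75 in², x = 1.95 in, Ī = 0.911458 in⁴.
Centroid: x̄ = ΣA·x / ΣA = 1.02797 in.
Transfer each piece to the centroidal y-axis using Ī + A·d² with d = x − 1.02797:
  vertical leg: d = -0.677966 in → contributes +1.19112 in⁴
  horizontal leg (remainder): d = 0.922034 in → contributes +2.39921 in⁴
Total I = 3.59034 in⁴.

I_yy ≈ 3.590 in⁴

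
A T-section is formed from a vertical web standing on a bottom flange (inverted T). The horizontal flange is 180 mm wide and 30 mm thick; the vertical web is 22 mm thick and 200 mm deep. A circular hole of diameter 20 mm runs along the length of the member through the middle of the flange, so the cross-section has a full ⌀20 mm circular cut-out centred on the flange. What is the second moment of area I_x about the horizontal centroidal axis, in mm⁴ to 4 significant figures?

I_x ≈ 4.626 × 10⁷ mm⁴

Break the section into simple shapes (no overlaps), measuring from the bottom-left corner of the bounding box.
Flange: 180 × 30, A = 5 400 mm², y = 15 mm, Ī = 405 000 mm⁴.
Web: 22 × 200, A = 4 400 mm², y = 130 mm, Ī = 14 666 667 mm⁴.
Hole (subtracted): ⌀20, A = 314.159 mm², y = 15 mm, Ī = 7853.98 mm⁴.
Centroid: ȳ = ΣA·y / ΣA = 68.3427 mm.
Transfer each piece to the horizontal centroidal axis using Ī + A·d² with d = y − 68.3427:
  flange: d = -53.3427 mm → contributes +15 770 374 mm⁴
  web: d = 61.6573 mm → contributes +31 393 827 mm⁴
  hole: d = -53.3427 mm → contributes −901 775 mm⁴
Total I = 46 262 426 mm⁴.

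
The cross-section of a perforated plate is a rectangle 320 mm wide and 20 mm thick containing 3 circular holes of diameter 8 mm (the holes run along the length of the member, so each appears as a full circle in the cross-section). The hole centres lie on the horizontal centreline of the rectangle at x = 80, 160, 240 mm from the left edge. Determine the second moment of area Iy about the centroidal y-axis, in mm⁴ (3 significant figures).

Iy ≈ 5.40 × 10⁷ mm⁴

Treat the section as a set of non-overlapping primitives; coordinates are from the bounding-box lower-left.
Plate: 320 × 20, A = 6 400 mm², x = 160 mm, Ī = 54 613 333 mm⁴.
Hole 1 (subtracted): ⌀8, A = 50.265 mm², x = 80 mm, Ī = 201.06 mm⁴.
Hole 2 (subtracted): ⌀8, A = 50.265 mm², x = 160 mm, Ī = 201.06 mm⁴.
Hole 3 (subtracted): ⌀8, A = 50.265 mm², x = 240 mm, Ī = 201.06 mm⁴.
By symmetry the centroid is at mid-width, x̄ = 160 mm.
Transfer each piece to the centroidal y-axis using Ī + A·d² with d = x − 160:
  plate: d = 0 mm → contributes +54 613 333 mm⁴
  hole 1: d = -80 mm → contributes −321 900 mm⁴
  hole 2: d = 0 mm → contributes −201.06 mm⁴
  hole 3: d = 80 mm → contributes −321 900 mm⁴
Total I = 53 969 332 mm⁴.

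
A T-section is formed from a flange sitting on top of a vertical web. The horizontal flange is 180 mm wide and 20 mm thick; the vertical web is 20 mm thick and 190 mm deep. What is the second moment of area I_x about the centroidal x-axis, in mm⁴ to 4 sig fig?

Break the section into simple shapes (no overlaps), measuring from the bottom-left corner of the bounding box.
Flange: 180 × 20, A = 3 600 mm², y = 200 mm, Ī = 120 000 mm⁴.
Web: 20 × 190, A = 3 800 mm², y = 95 mm, Ī = 11 431 667 mm⁴.
Centroid: ȳ = ΣA·y / ΣA = 146.081 mm.
Transfer each piece to the centroidal x-axis using Ī + A·d² with d = y − 146.081:
  flange: d = 53.9189 mm → contributes +10 586 099 mm⁴
  web: d = -51.0811 mm → contributes +21 346 919 mm⁴
Total I = 31 933 018 mm⁴.

I_x ≈ 3.193 × 10⁷ mm⁴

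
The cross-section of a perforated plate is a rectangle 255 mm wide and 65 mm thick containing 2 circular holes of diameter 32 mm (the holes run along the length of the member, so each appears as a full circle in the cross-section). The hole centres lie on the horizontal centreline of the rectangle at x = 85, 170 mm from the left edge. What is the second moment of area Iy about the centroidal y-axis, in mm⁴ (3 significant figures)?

Split into non-overlapping primitives; take the origin at the lower-left of the bounding box.
Plate: 255 × 65, A = 16 575 mm², x = 127.5 mm, Ī = 89 815 781 mm⁴.
Hole 1 (subtracted): ⌀32, A = 804.25 mm², x = 85 mm, Ī = 51 472 mm⁴.
Hole 2 (subtracted): ⌀32, A = 804.25 mm², x = 170 mm, Ī = 51 472 mm⁴.
By symmetry the centroid is at mid-width, x̄ = 127.5 mm.
Transfer each piece to the centroidal y-axis using Ī + A·d² with d = x − 127.5:
  plate: d = 0 mm → contributes +89 815 781 mm⁴
  hole 1: d = -42.5 mm → contributes −1 504 144 mm⁴
  hole 2: d = 42.5 mm → contributes −1 504 144 mm⁴
Total I = 86 807 493 mm⁴.

Iy ≈ 8.68 × 10⁷ mm⁴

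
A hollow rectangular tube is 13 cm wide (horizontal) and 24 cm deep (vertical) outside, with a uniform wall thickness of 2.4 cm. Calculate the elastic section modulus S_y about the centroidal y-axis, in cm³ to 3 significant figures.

Decompose the section into non-overlapping parts with the origin at the bottom-left of its bounding rectangle.
Outer rectangle: 13 × 24, A = 312 cm², x = 6.5 cm, Ī = 4 394 cm⁴.
Inner void (subtracted): 8.2 × 19.2, A = 157.44 cm², x = 6.5 cm, Ī = 882.19 cm⁴.
By symmetry the centroid is at mid-width, x̄ = 6.5 cm.
All pieces are centred on the centroidal y-axis, so I = ΣĪ (holes subtracted) = 3511.8 cm⁴.
Extreme fibre distance c = 6.5 cm; S = I/c = 540.28 cm³.

S_y ≈ 540 cm³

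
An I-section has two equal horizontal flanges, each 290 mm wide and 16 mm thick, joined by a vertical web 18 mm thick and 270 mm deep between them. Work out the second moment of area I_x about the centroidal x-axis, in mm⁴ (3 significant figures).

I_x ≈ 2.19 × 10⁸ mm⁴

Break the section into simple shapes (no overlaps), measuring from the bottom-left corner of the bounding box.
Bottom flange: 290 × 16, A = 4 640 mm², y = 8 mm, Ī = 98 987 mm⁴.
Web: 18 × 270, A = 4 860 mm², y = 151 mm, Ī = 29 524 500 mm⁴.
Top flange: 290 × 16, A = 4 640 mm², y = 294 mm, Ī = 98 987 mm⁴.
By symmetry the centroid is at mid-height, ȳ = 151 mm.
Transfer each piece to the centroidal x-axis using Ī + A·d² with d = y − 151:
  bottom flange: d = -143 mm → contributes +94 982 347 mm⁴
  web: d = 0 mm → contributes +29 524 500 mm⁴
  top flange: d = 143 mm → contributes +94 982 347 mm⁴
Total I = 219 489 193 mm⁴.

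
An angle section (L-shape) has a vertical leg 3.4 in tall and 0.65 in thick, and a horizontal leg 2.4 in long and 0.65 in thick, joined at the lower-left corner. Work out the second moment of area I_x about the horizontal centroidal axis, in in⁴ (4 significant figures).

I_x ≈ 3.589 in⁴

Split into non-overlapping primitives; take the origin at the lower-left of the bounding box.
Vertical leg: 0.65 × 3.4, A = 2.21 in², y = 1.7 in, Ī = 2.12897 in⁴.
Horizontal leg (remainder): 1.75 × 0.65, A = 1.1375 in², y = 0.325 in, Ī = 0.0400495 in⁴.
Centroid: ȳ = ΣA·y / ΣA = 1.23277 in.
Transfer each piece to the horizontal centroidal axis using Ī + A·d² with d = y − 1.23277:
  vertical leg: d = 0.467233 in → contributes +2.61142 in⁴
  horizontal leg (remainder): d = -0.907767 in → contributes +0.977396 in⁴
Total I = 3.58882 in⁴.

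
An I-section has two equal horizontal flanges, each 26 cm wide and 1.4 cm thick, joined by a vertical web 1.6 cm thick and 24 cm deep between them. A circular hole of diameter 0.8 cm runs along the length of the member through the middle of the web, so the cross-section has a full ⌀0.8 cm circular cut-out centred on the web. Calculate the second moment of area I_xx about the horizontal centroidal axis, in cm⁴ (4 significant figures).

Break the section into simple shapes (no overlaps), measuring from the bottom-left corner of the bounding box.
Bottom flange: 26 × 1.4, A = 36.4 cm², y = 0.7 cm, Ī = 5.94533 cm⁴.
Web: 1.6 × 24, A = 38.4 cm², y = 13.4 cm, Ī = 1843.2 cm⁴.
Top flange: 26 × 1.4, A = 36.4 cm², y = 26.1 cm, Ī = 5.94533 cm⁴.
Hole (subtracted): ⌀0.8, A = 0.502655 cm², y = 13.4 cm, Ī = 0.0201062 cm⁴.
By symmetry the centroid is at mid-height, ȳ = 13.4 cm.
Transfer each piece to the horizontal centroidal axis using Ī + A·d² with d = y − 13.4:
  bottom flange: d = -12.7 cm → contributes +5876.9 cm⁴
  web: d = 0 cm → contributes +1843.2 cm⁴
  top flange: d = 12.7 cm → contributes +5876.9 cm⁴
  hole: d = 0 cm → contributes −0.0201062 cm⁴
Total I = 13 597 cm⁴.

I_xx ≈ 1.360 × 10⁴ cm⁴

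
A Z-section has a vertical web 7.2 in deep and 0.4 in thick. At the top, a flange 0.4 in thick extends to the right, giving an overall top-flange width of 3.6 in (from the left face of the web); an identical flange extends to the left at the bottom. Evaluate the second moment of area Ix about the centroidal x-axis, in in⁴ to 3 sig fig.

Split into non-overlapping primitives; take the origin at the lower-left of the bounding box.
Web: 0.4 × 7.2, A = 2.88 in², y = 3.6 in, Ī = 12.442 in⁴.
Top flange (beyond web): 3.2 × 0.4, A = 1.28 in², y = 7 in, Ī = 0.017067 in⁴.
Bottom flange (beyond web): 3.2 × 0.4, A = 1.28 in², y = 0.2 in, Ī = 0.017067 in⁴.
Centroid: ȳ = ΣA·y / ΣA = 3.6 in.
Transfer each piece to the centroidal x-axis using Ī + A·d² with d = y − 3.6:
  web: d = 0 in → contributes +12.442 in⁴
  top flange (beyond web): d = 3.4 in → contributes +14.814 in⁴
  bottom flange (beyond web): d = -3.4 in → contributes +14.814 in⁴
Total I = 42.069 in⁴.

Ix ≈ 42.1 in⁴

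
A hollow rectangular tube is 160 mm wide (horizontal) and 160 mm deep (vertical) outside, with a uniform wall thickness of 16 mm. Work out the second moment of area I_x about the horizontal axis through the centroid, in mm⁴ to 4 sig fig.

Split into non-overlapping primitives; take the origin at the lower-left of the bounding box.
Outer rectangle: 160 × 160, A = 25 600 mm², y = 80 mm, Ī = 54 613 333 mm⁴.
Inner void (subtracted): 128 × 128, A = 16 384 mm², y = 80 mm, Ī = 22 369 621 mm⁴.
By symmetry the centroid is at mid-height, ȳ = 80 mm.
All pieces are centred on the horizontal axis through the centroid, so I = ΣĪ (holes subtracted) = 32 243 712 mm⁴.

I_x ≈ 3.224 × 10⁷ mm⁴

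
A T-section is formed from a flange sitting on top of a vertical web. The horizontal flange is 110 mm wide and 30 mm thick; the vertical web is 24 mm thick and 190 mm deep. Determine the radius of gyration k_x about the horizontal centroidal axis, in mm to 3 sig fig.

Split into non-overlapping primitives; take the origin at the lower-left of the bounding box.
Flange: 110 × 30, A = 3 300 mm², y = 205 mm, Ī = 247 500 mm⁴.
Web: 24 × 190, A = 4 560 mm², y = 95 mm, Ī = 13 718 000 mm⁴.
Centroid: ȳ = ΣA·y / ΣA = 141.18 mm.
Transfer each piece to the horizontal centroidal axis using Ī + A·d² with d = y − 141.18:
  flange: d = 63.817 mm → contributes +13 687 025 mm⁴
  web: d = -46.183 mm → contributes +23 443 972 mm⁴
Total I = 37 130 996 mm⁴.
Radius of gyration: k = √(I/A) = √(37 130 996 / 7 860) = 68.732 mm.

k_x ≈ 68.7 mm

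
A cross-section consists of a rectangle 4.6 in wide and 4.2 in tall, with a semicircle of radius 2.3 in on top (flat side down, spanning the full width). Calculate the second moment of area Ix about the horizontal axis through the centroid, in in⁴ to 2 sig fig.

Split into non-overlapping primitives; take the origin at the lower-left of the bounding box.
Rectangular body: 4.6 × 4.2, A = 19.32 in², y = 2.1 in, Ī = 28.4 in⁴.
Semicircular cap: semicircle r = 2.3, A = 8.31 in², y = 5.176 in, Ī = 3.071 in⁴.
Centroid: ȳ = ΣA·y / ΣA = 3.025 in.
Transfer each piece to the horizontal axis through the centroid using Ī + A·d² with d = y − 3.025:
  rectangular body: d = -0.9251 in → contributes +44.94 in⁴
  semicircular cap: d = 2.151 in → contributes +41.52 in⁴
Total I = 86.45 in⁴.

Ix ≈ 86 in⁴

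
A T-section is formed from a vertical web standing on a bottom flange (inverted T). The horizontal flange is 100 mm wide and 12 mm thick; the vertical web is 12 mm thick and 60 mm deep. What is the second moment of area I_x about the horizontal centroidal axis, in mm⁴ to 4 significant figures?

I_x ≈ 8.136 × 10⁵ mm⁴

Decompose the section into non-overlapping parts with the origin at the bottom-left of its bounding rectangle.
Flange: 100 × 12, A = 1 200 mm², y = 6 mm, Ī = 14 400 mm⁴.
Web: 12 × 60, A = 720 mm², y = 42 mm, Ī = 216 000 mm⁴.
Centroid: ȳ = ΣA·y / ΣA = 19.5 mm.
Transfer each piece to the horizontal centroidal axis using Ī + A·d² with d = y − 19.5:
  flange: d = -13.5 mm → contributes +233 100 mm⁴
  web: d = 22.5 mm → contributes +580 500 mm⁴
Total I = 813 600 mm⁴.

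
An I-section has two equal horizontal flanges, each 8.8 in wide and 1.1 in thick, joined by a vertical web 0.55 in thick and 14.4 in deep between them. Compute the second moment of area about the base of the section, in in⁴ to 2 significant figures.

Break the section into simple shapes (no overlaps), measuring from the bottom-left corner of the bounding box.
Bottom flange: 8.8 × 1.1, A = 9.68 in², y = 0.55 in, Ī = 0.9761 in⁴.
Web: 0.55 × 14.4, A = 7.92 in², y = 8.3 in, Ī = 136.9 in⁴.
Top flange: 8.8 × 1.1, A = 9.68 in², y = 16.05 in, Ī = 0.9761 in⁴.
Transfer each piece to the base of the section using Ī + A·d² with d = y − 0:
  bottom flange: d = 0.55 in → contributes +3.904 in⁴
  web: d = 8.3 in → contributes +682.5 in⁴
  top flange: d = 16.05 in → contributes +2 495 in⁴
Total I = 3 181 in⁴.

I_base ≈ 3200 in⁴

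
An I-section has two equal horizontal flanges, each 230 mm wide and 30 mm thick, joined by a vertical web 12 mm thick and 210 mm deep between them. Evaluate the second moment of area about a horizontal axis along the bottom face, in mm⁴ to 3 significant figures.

I_base ≈ 5.06 × 10⁸ mm⁴

Split into non-overlapping primitives; take the origin at the lower-left of the bounding box.
Bottom flange: 230 × 30, A = 6 900 mm², y = 15 mm, Ī = 517 500 mm⁴.
Web: 12 × 210, A = 2 520 mm², y = 135 mm, Ī = 9 261 000 mm⁴.
Top flange: 230 × 30, A = 6 900 mm², y = 255 mm, Ī = 517 500 mm⁴.
Transfer each piece to the base of the section using Ī + A·d² with d = y − 0:
  bottom flange: d = 15 mm → contributes +2 070 000 mm⁴
  web: d = 135 mm → contributes +55 188 000 mm⁴
  top flange: d = 255 mm → contributes +449 190 000 mm⁴
Total I = 506 448 000 mm⁴.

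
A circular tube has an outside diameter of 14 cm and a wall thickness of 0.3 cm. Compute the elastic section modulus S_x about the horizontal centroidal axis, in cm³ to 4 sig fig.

S_x ≈ 43.30 cm³

Treat the section as a set of non-overlapping primitives; coordinates are from the bounding-box lower-left.
Outer circle: ⌀14, A = 153.938 cm², y = 7 cm, Ī = 1885.74 cm⁴.
Bore (subtracted): ⌀13.4, A = 141.026 cm², y = 7 cm, Ī = 1582.67 cm⁴.
By symmetry the centroid is at mid-height, ȳ = 7 cm.
All pieces are centred on the horizontal centroidal axis, so I = ΣĪ (holes subtracted) = 303.076 cm⁴.
Extreme fibre distance c = 7 cm; S = I/c = 43.2965 cm³.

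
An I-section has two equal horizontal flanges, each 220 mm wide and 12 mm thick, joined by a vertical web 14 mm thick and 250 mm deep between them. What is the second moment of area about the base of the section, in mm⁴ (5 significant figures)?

Break the section into simple shapes (no overlaps), measuring from the bottom-left corner of the bounding box.
Bottom flange: 220 × 12, A = 2 640 mm², y = 6 mm, Ī = 31 680 mm⁴.
Web: 14 × 250, A = 3 500 mm², y = 137 mm, Ī = 18 229 167 mm⁴.
Top flange: 220 × 12, A = 2 640 mm², y = 268 mm, Ī = 31 680 mm⁴.
Transfer each piece to the base of the section using Ī + A·d² with d = y − 0:
  bottom flange: d = 6 mm → contributes +126 720 mm⁴
  web: d = 137 mm → contributes +83 920 667 mm⁴
  top flange: d = 268 mm → contributes +189 647 040 mm⁴
Total I = 273 694 427 mm⁴.

I_base ≈ 2.7369 × 10⁸ mm⁴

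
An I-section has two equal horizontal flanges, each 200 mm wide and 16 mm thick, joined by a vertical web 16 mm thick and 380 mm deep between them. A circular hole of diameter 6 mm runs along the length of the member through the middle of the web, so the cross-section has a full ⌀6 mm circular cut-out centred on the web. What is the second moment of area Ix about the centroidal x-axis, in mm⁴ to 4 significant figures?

Break the section into simple shapes (no overlaps), measuring from the bottom-left corner of the bounding box.
Bottom flange: 200 × 16, A = 3 200 mm², y = 8 mm, Ī = 68266.7 mm⁴.
Web: 16 × 380, A = 6 080 mm², y = 206 mm, Ī = 73 162 667 mm⁴.
Top flange: 200 × 16, A = 3 200 mm², y = 404 mm, Ī = 68266.7 mm⁴.
Hole (subtracted): ⌀6, A = 28.2743 mm², y = 206 mm, Ī = 63.6173 mm⁴.
By symmetry the centroid is at mid-height, ȳ = 206 mm.
Transfer each piece to the centroidal x-axis using Ī + A·d² with d = y − 206:
  bottom flange: d = -198 mm → contributes +125 521 067 mm⁴
  web: d = 0 mm → contributes +73 162 667 mm⁴
  top flange: d = 198 mm → contributes +125 521 067 mm⁴
  hole: d = 0 mm → contributes −63.6173 mm⁴
Total I = 324 204 736 mm⁴.

Ix ≈ 3.242 × 10⁸ mm⁴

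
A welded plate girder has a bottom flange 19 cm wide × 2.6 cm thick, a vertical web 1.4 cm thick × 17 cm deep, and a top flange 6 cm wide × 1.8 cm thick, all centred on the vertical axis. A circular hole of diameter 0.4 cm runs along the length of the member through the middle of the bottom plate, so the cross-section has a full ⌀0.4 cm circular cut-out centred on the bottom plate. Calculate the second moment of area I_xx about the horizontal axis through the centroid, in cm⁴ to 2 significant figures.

Decompose the section into non-overlapping parts with the origin at the bottom-left of its bounding rectangle.
Bottom plate: 19 × 2.6, A = 49.4 cm², y = 1.3 cm, Ī = 27.83 cm⁴.
Web plate: 1.4 × 17, A = 23.8 cm², y = 11.1 cm, Ī = 573.2 cm⁴.
Top plate: 6 × 1.8, A = 10.8 cm², y = 20.5 cm, Ī = 2.916 cm⁴.
Hole (subtracted): ⌀0.4, A = 0.1257 cm², y = 1.3 cm, Ī = 0.001257 cm⁴.
Centroid: ȳ = ΣA·y / ΣA = 6.553 cm.
Transfer each piece to the horizontal axis through the centroid using Ī + A·d² with d = y − 6.553:
  bottom plate: d = -5.253 cm → contributes +1 391 cm⁴
  web plate: d = 4.547 cm → contributes +1 065 cm⁴
  top plate: d = 13.95 cm → contributes +2 104 cm⁴
  hole: d = -5.253 cm → contributes −3.469 cm⁴
Total I = 4 556 cm⁴.

I_xx ≈ 4600 cm⁴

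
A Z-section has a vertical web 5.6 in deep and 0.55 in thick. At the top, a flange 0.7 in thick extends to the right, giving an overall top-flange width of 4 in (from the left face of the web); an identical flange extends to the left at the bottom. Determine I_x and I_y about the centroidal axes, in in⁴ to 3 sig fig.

I_x ≈ 37.2 in⁴, I_y ≈ 24.2 in⁴

Decompose the section into non-overlapping parts with the origin at the bottom-left of its bounding rectangle.
Web: 0.55 × 5.6, A = 3.08 in², y = 2.8 in, Ī = 8.0491 in⁴.
Top flange (beyond web): 3.45 × 0.7, A = 2.415 in², y = 5.25 in, Ī = 0.098613 in⁴.
Bottom flange (beyond web): 3.45 × 0.7, A = 2.415 in², y = 0.35 in, Ī = 0.098613 in⁴.
Centroid: ȳ = ΣA·y / ΣA = 2.8 in.
Transfer each piece to the centroidal x-axis using Ī + A·d² with d = y − 2.8:
  web: d = 0 in → contributes +8.0491 in⁴
  top flange (beyond web): d = 2.45 in → contributes +14.595 in⁴
  bottom flange (beyond web): d = -2.45 in → contributes +14.595 in⁴
Total I = 37.238 in⁴.
For the y-axis: x̄ = 3.725 in.
Repeating about the centroidal y-axis gives I_y = 24.188 in⁴.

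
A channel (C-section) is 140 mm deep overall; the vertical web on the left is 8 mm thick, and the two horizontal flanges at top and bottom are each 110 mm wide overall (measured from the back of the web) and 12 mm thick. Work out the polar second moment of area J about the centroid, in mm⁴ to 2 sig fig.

Break the section into simple shapes (no overlaps), measuring from the bottom-left corner of the bounding box.
Web: 8 × 140, A = 1 120 mm², y = 70 mm, Ī = 1 829 333 mm⁴.
Top flange (beyond web): 102 × 12, A = 1 224 mm², y = 134 mm, Ī = 14 688 mm⁴.
Bottom flange (beyond web): 102 × 12, A = 1 224 mm², y = 6 mm, Ī = 14 688 mm⁴.
By symmetry the centroid is at mid-height, ȳ = 70 mm.
Transfer each piece to the centroidal x-axis using Ī + A·d² with d = y − 70:
  web: d = 0 mm → contributes +1 829 333 mm⁴
  top flange (beyond web): d = 64 mm → contributes +5 028 192 mm⁴
  bottom flange (beyond web): d = -64 mm → contributes +5 028 192 mm⁴
Total I = 11 885 717 mm⁴.
For the y-axis: x̄ = 41.74 mm.
Repeating about the centroidal y-axis gives I_y = 4 452 892 mm⁴.
Polar second moment: J = I_x + I_y = 16 338 609 mm⁴.

J ≈ 1.6 × 10⁷ mm⁴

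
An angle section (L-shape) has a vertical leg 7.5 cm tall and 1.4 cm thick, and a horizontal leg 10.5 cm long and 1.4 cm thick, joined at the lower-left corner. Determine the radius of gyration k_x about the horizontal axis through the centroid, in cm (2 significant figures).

k_x ≈ 2.1 cm

Split into non-overlapping primitives; take the origin at the lower-left of the bounding box.
Vertical leg: 1.4 × 7.5, A = 10.5 cm², y = 3.75 cm, Ī = 49.22 cm⁴.
Horizontal leg (remainder): 9.1 × 1.4, A = 12.74 cm², y = 0.7 cm, Ī = 2.081 cm⁴.
Centroid: ȳ = ΣA·y / ΣA = 2.078 cm.
Transfer each piece to the horizontal axis through the centroid using Ī + A·d² with d = y − 2.078:
  vertical leg: d = 1.672 cm → contributes +78.57 cm⁴
  horizontal leg (remainder): d = -1.378 cm → contributes +26.27 cm⁴
Total I = 104.8 cm⁴.
Radius of gyration: k = √(I/A) = √(104.8 / 23.24) = 2.124 cm.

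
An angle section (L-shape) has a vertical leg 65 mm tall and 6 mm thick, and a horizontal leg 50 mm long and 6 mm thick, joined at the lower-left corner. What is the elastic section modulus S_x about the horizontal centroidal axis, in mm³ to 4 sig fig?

S_x ≈ 6195 mm³

Decompose the section into non-overlapping parts with the origin at the bottom-left of its bounding rectangle.
Vertical leg: 6 × 65, A = 390 mm², y = 32.5 mm, Ī = 137 313 mm⁴.
Horizontal leg (remainder): 44 × 6, A = 264 mm², y = 3 mm, Ī = 792 mm⁴.
Centroid: ȳ = ΣA·y / ΣA = 20.5917 mm.
Transfer each piece to the horizontal centroidal axis using Ī + A·d² with d = y − 20.5917:
  vertical leg: d = 11.9083 mm → contributes +192 617 mm⁴
  horizontal leg (remainder): d = -17.5917 mm → contributes +82491.9 mm⁴
Total I = 275 109 mm⁴.
Extreme fibre distance c = 44.4083 mm; S = I/c = 6 195 mm³.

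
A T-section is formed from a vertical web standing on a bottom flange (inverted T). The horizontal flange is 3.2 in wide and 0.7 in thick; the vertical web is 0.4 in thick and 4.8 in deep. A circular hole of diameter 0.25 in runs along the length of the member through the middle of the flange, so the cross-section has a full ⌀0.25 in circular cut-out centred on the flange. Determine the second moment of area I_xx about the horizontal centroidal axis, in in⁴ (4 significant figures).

I_xx ≈ 11.52 in⁴

Break the section into simple shapes (no overlaps), measuring from the bottom-left corner of the bounding box.
Flange: 3.2 × 0.7, A = 2.24 in², y = 0.35 in, Ī = 0.0914667 in⁴.
Web: 0.4 × 4.8, A = 1.92 in², y = 3.1 in, Ī = 3.6864 in⁴.
Hole (subtracted): ⌀0.25, A = 0.0490874 in², y = 0.35 in, Ī = 0.000191748 in⁴.
Centroid: ȳ = ΣA·y / ΣA = 1.63439 in.
Transfer each piece to the horizontal centroidal axis using Ī + A·d² with d = y − 1.63439:
  flange: d = -1.28439 in → contributes +3.78668 in⁴
  web: d = 1.46561 in → contributes +7.8106 in⁴
  hole: d = -1.28439 in → contributes −0.0811687 in⁴
Total I = 11.5161 in⁴.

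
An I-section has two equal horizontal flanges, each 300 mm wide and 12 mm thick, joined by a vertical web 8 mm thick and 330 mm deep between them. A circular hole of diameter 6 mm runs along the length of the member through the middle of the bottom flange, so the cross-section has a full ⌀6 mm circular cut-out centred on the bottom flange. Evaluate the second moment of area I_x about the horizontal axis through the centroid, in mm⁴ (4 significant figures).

Break the section into simple shapes (no overlaps), measuring from the bottom-left corner of the bounding box.
Bottom flange: 300 × 12, A = 3 600 mm², y = 6 mm, Ī = 43 200 mm⁴.
Web: 8 × 330, A = 2 640 mm², y = 177 mm, Ī = 23 958 000 mm⁴.
Top flange: 300 × 12, A = 3 600 mm², y = 348 mm, Ī = 43 200 mm⁴.
Hole (subtracted): ⌀6, A = 28.2743 mm², y = 6 mm, Ī = 63.6173 mm⁴.
Centroid: ȳ = ΣA·y / ΣA = 177.493 mm.
Transfer each piece to the horizontal axis through the centroid using Ī + A·d² with d = y − 177.493:
  bottom flange: d = -171.493 mm → contributes +105 918 371 mm⁴
  web: d = -0.492769 mm → contributes +23 958 641 mm⁴
  top flange: d = 170.507 mm → contributes +104 704 977 mm⁴
  hole: d = -171.493 mm → contributes −831 605 mm⁴
Total I = 233 750 384 mm⁴.

I_x ≈ 2.338 × 10⁸ mm⁴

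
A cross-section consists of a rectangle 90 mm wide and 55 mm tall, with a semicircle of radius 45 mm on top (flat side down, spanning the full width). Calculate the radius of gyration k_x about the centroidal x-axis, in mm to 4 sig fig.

Break the section into simple shapes (no overlaps), measuring from the bottom-left corner of the bounding box.
Rectangular body: 90 × 55, A = 4 950 mm², y = 27.5 mm, Ī = 1 247 813 mm⁴.
Semicircular cap: semicircle r = 45, A = 3180.86 mm², y = 74.0986 mm, Ī = 450 072 mm⁴.
Centroid: ȳ = ΣA·y / ΣA = 45.7298 mm.
Transfer each piece to the centroidal x-axis using Ī + A·d² with d = y − 45.7298:
  rectangular body: d = -18.2298 mm → contributes +2 892 818 mm⁴
  semicircular cap: d = 28.3688 mm → contributes +3 010 000 mm⁴
Total I = 5 902 818 mm⁴.
Radius of gyration: k = √(I/A) = √(5 902 818 / 8130.86) = 26.944 mm.

k_x ≈ 26.94 mm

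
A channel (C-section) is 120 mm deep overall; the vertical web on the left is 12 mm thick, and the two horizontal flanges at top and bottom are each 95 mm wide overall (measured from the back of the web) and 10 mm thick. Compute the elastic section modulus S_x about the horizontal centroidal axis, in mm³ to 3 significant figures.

S_x ≈ 1.13 × 10⁵ mm³

Decompose the section into non-overlapping parts with the origin at the bottom-left of its bounding rectangle.
Web: 12 × 120, A = 1 440 mm², y = 60 mm, Ī = 1 728 000 mm⁴.
Top flange (beyond web): 83 × 10, A = 830 mm², y = 115 mm, Ī = 6916.7 mm⁴.
Bottom flange (beyond web): 83 × 10, A = 830 mm², y = 5 mm, Ī = 6916.7 mm⁴.
By symmetry the centroid is at mid-height, ȳ = 60 mm.
Transfer each piece to the horizontal centroidal axis using Ī + A·d² with d = y − 60:
  web: d = 0 mm → contributes +1 728 000 mm⁴
  top flange (beyond web): d = 55 mm → contributes +2 517 667 mm⁴
  bottom flange (beyond web): d = -55 mm → contributes +2 517 667 mm⁴
Total I = 6 763 333 mm⁴.
Extreme fibre distance c = 60 mm; S = I/c = 112 722 mm³.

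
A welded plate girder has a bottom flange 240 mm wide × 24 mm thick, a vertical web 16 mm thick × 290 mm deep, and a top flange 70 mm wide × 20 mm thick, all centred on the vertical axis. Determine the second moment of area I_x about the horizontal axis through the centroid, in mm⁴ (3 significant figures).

I_x ≈ 1.68 × 10⁸ mm⁴

Break the section into simple shapes (no overlaps), measuring from the bottom-left corner of the bounding box.
Bottom plate: 240 × 24, A = 5 760 mm², y = 12 mm, Ī = 276 480 mm⁴.
Web plate: 16 × 290, A = 4 640 mm², y = 169 mm, Ī = 32 518 667 mm⁴.
Top plate: 70 × 20, A = 1 400 mm², y = 324 mm, Ī = 46 667 mm⁴.
Centroid: ȳ = ΣA·y / ΣA = 110.75 mm.
Transfer each piece to the horizontal axis through the centroid using Ī + A·d² with d = y − 110.75:
  bottom plate: d = -98.753 mm → contributes +56 448 372 mm⁴
  web plate: d = 58.247 mm → contributes +48 261 102 mm⁴
  top plate: d = 213.25 mm → contributes +63 710 936 mm⁴
Total I = 168 420 411 mm⁴.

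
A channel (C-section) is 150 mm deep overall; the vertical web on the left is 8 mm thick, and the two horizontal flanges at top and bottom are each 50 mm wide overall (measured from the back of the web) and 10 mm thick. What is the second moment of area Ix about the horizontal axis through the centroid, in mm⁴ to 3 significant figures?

Ix ≈ 6.37 × 10⁶ mm⁴

Decompose the section into non-overlapping parts with the origin at the bottom-left of its bounding rectangle.
Web: 8 × 150, A = 1 200 mm², y = 75 mm, Ī = 2 250 000 mm⁴.
Top flange (beyond web): 42 × 10, A = 420 mm², y = 145 mm, Ī = 3 500 mm⁴.
Bottom flange (beyond web): 42 × 10, A = 420 mm², y = 5 mm, Ī = 3 500 mm⁴.
By symmetry the centroid is at mid-height, ȳ = 75 mm.
Transfer each piece to the horizontal axis through the centroid using Ī + A·d² with d = y − 75:
  web: d = 0 mm → contributes +2 250 000 mm⁴
  top flange (beyond web): d = 70 mm → contributes +2 061 500 mm⁴
  bottom flange (beyond web): d = -70 mm → contributes +2 061 500 mm⁴
Total I = 6 373 000 mm⁴.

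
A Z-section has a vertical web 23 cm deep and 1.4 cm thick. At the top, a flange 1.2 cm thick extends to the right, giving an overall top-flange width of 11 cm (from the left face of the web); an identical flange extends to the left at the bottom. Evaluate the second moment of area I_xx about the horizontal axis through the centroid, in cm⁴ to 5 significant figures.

I_xx ≈ 4159.6 cm⁴

Decompose the section into non-overlapping parts with the origin at the bottom-left of its bounding rectangle.
Web: 1.4 × 23, A = 32.2 cm², y = 11.5 cm, Ī = 1419.483 cm⁴.
Top flange (beyond web): 9.6 × 1.2, A = 11.52 cm², y = 22.4 cm, Ī = 1.3824 cm⁴.
Bottom flange (beyond web): 9.6 × 1.2, A = 11.52 cm², y = 0.6 cm, Ī = 1.3824 cm⁴.
Centroid: ȳ = ΣA·y / ΣA = 11.5 cm.
Transfer each piece to the horizontal axis through the centroid using Ī + A·d² with d = y − 11.5:
  web: d = 0 cm → contributes +1419.483 cm⁴
  top flange (beyond web): d = 10.9 cm → contributes +1370.074 cm⁴
  bottom flange (beyond web): d = -10.9 cm → contributes +1370.074 cm⁴
Total I = 4159.631 cm⁴.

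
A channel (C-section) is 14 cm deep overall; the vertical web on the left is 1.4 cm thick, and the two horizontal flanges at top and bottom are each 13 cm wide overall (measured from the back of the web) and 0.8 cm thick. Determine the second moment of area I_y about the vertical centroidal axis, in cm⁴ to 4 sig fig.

Treat the section as a set of non-overlapping primitives; coordinates are from the bounding-box lower-left.
Web: 1.4 × 14, A = 19.6 cm², x = 0.7 cm, Ī = 3.20133 cm⁴.
Top flange (beyond web): 11.6 × 0.8, A = 9.28 cm², x = 7.2 cm, Ī = 104.06 cm⁴.
Bottom flange (beyond web): 11.6 × 0.8, A = 9.28 cm², x = 7.2 cm, Ī = 104.06 cm⁴.
Centroid: x̄ = ΣA·x / ΣA = 3.86143 cm.
Transfer each piece to the vertical centroidal axis using Ī + A·d² with d = x − 3.86143:
  web: d = -3.16143 cm → contributes +199.096 cm⁴
  top flange (beyond web): d = 3.33857 cm → contributes +207.495 cm⁴
  bottom flange (beyond web): d = 3.33857 cm → contributes +207.495 cm⁴
Total I = 614.086 cm⁴.

I_y ≈ 614.1 cm⁴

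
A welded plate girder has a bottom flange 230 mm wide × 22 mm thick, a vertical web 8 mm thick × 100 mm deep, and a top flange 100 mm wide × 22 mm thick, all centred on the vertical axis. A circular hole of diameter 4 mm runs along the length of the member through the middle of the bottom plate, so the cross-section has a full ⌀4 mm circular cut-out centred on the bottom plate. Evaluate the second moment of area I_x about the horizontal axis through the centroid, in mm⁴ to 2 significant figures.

I_x ≈ 2.4 × 10⁷ mm⁴

Treat the section as a set of non-overlapping primitives; coordinates are from the bounding-box lower-left.
Bottom plate: 230 × 22, A = 5 060 mm², y = 11 mm, Ī = 204 087 mm⁴.
Web plate: 8 × 100, A = 800 mm², y = 72 mm, Ī = 666 667 mm⁴.
Top plate: 100 × 22, A = 2 200 mm², y = 133 mm, Ī = 88 733 mm⁴.
Hole (subtracted): ⌀4, A = 12.57 mm², y = 11 mm, Ī = 12.57 mm⁴.
Centroid: ȳ = ΣA·y / ΣA = 50.42 mm.
Transfer each piece to the horizontal axis through the centroid using Ī + A·d² with d = y − 50.42:
  bottom plate: d = -39.42 mm → contributes +8 065 526 mm⁴
  web plate: d = 21.58 mm → contributes +1 039 352 mm⁴
  top plate: d = 82.58 mm → contributes +15 092 884 mm⁴
  hole: d = -39.42 mm → contributes −19 536 mm⁴
Total I = 24 178 226 mm⁴.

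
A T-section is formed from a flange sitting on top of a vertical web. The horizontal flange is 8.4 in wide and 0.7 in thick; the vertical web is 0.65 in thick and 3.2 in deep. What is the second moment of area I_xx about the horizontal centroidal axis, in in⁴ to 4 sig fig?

Break the section into simple shapes (no overlaps), measuring from the bottom-left corner of the bounding box.
Flange: 8.4 × 0.7, A = 5.88 in², y = 3.55 in, Ī = 0.2401 in⁴.
Web: 0.65 × 3.2, A = 2.08 in², y = 1.6 in, Ī = 1.77493 in⁴.
Centroid: ȳ = ΣA·y / ΣA = 3.04045 in.
Transfer each piece to the horizontal centroidal axis using Ī + A·d² with d = y − 3.04045:
  flange: d = 0.509548 in → contributes +1.76678 in⁴
  web: d = -1.44045 in → contributes +6.09073 in⁴
Total I = 7.85751 in⁴.

I_xx ≈ 7.858 in⁴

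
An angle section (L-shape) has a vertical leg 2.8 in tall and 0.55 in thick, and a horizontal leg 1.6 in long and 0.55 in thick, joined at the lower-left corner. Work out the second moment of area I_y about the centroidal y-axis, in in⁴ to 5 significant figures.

I_y ≈ 0.36068 in⁴

Break the section into simple shapes (no overlaps), measuring from the bottom-left corner of the bounding box.
Vertical leg: 0.55 × 2.8, A = 1.54 in², x = 0.275 in, Ī = 0.03882083 in⁴.
Horizontal leg (remainder): 1.05 × 0.55, A = 0.5775 in², x = 1.075 in, Ī = 0.05305781 in⁴.
Centroid: x̄ = ΣA·x / ΣA = 0.4931818 in.
Transfer each piece to the centroidal y-axis using Ī + A·d² with d = x − 0.4931818:
  vertical leg: d = -0.2181818 in → contributes +0.1121299 in⁴
  horizontal leg (remainder): d = 0.5818182 in → contributes +0.2485487 in⁴
Total I = 0.3606786 in⁴.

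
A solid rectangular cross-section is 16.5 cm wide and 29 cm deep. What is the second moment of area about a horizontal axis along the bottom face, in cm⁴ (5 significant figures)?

I_base ≈ 1.3414 × 10⁵ cm⁴

The section: 16.5 × 29, A = 478.5 cm², y = 14.5 cm, Ī = 33534.88 cm⁴.
Transfer it to the base of the section using Ī + A·d² with d = y − 0:
  the section: d = 14.5 cm → contributes +134139.5 cm⁴
Total I = 134139.5 cm⁴.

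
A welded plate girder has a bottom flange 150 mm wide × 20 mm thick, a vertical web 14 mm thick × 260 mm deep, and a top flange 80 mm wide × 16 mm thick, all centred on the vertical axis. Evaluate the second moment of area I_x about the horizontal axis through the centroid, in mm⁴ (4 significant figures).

Split into non-overlapping primitives; take the origin at the lower-left of the bounding box.
Bottom plate: 150 × 20, A = 3 000 mm², y = 10 mm, Ī = 100 000 mm⁴.
Web plate: 14 × 260, A = 3 640 mm², y = 150 mm, Ī = 20 505 333 mm⁴.
Top plate: 80 × 16, A = 1 280 mm², y = 288 mm, Ī = 27306.7 mm⁴.
Centroid: ȳ = ΣA·y / ΣA = 119.273 mm.
Transfer each piece to the horizontal axis through the centroid using Ī + A·d² with d = y − 119.273:
  bottom plate: d = -109.273 mm → contributes +35 921 587 mm⁴
  web plate: d = 30.7273 mm → contributes +23 942 095 mm⁴
  top plate: d = 168.727 mm → contributes +36 467 489 mm⁴
Total I = 96 331 171 mm⁴.

I_x ≈ 9.633 × 10⁷ mm⁴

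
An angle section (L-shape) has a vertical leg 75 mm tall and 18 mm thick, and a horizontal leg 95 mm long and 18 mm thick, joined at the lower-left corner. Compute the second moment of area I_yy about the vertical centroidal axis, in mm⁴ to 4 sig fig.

I_yy ≈ 2.264 × 10⁶ mm⁴

Decompose the section into non-overlapping parts with the origin at the bottom-left of its bounding rectangle.
Vertical leg: 18 × 75, A = 1 350 mm², x = 9 mm, Ī = 36 450 mm⁴.
Horizontal leg (remainder): 77 × 18, A = 1 386 mm², x = 56.5 mm, Ī = 684 800 mm⁴.
Centroid: x̄ = ΣA·x / ΣA = 33.0625 mm.
Transfer each piece to the vertical centroidal axis using Ī + A·d² with d = x − 33.0625:
  vertical leg: d = -24.0625 mm → contributes +818 105 mm⁴
  horizontal leg (remainder): d = 23.4375 mm → contributes +1 446 152 mm⁴
Total I = 2 264 257 mm⁴.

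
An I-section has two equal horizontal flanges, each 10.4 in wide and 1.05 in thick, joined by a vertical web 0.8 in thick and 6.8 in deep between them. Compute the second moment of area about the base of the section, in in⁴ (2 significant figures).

Treat the section as a set of non-overlapping primitives; coordinates are from the bounding-box lower-left.
Bottom flange: 10.4 × 1.05, A = 10.92 in², y = 0.525 in, Ī = 1.003 in⁴.
Web: 0.8 × 6.8, A = 5.44 in², y = 4.45 in, Ī = 20.96 in⁴.
Top flange: 10.4 × 1.05, A = 10.92 in², y = 8.375 in, Ī = 1.003 in⁴.
Transfer each piece to the base of the section using Ī + A·d² with d = y − 0:
  bottom flange: d = 0.525 in → contributes +4.013 in⁴
  web: d = 4.45 in → contributes +128.7 in⁴
  top flange: d = 8.375 in → contributes +766.9 in⁴
Total I = 899.6 in⁴.

I_base ≈ 900 in⁴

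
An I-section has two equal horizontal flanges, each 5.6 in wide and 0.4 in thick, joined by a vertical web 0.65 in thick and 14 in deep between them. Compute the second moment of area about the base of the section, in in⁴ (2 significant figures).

Treat the section as a set of non-overlapping primitives; coordinates are from the bounding-box lower-left.
Bottom flange: 5.6 × 0.4, A = 2.24 in², y = 0.2 in, Ī = 0.02987 in⁴.
Web: 0.65 × 14, A = 9.1 in², y = 7.4 in, Ī = 148.6 in⁴.
Top flange: 5.6 × 0.4, A = 2.24 in², y = 14.6 in, Ī = 0.02987 in⁴.
Transfer each piece to a horizontal axis along the bottom face using Ī + A·d² with d = y − 0:
  bottom flange: d = 0.2 in → contributes +0.1195 in⁴
  web: d = 7.4 in → contributes +646.9 in⁴
  top flange: d = 14.6 in → contributes +477.5 in⁴
Total I = 1 125 in⁴.

I_base ≈ 1100 in⁴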